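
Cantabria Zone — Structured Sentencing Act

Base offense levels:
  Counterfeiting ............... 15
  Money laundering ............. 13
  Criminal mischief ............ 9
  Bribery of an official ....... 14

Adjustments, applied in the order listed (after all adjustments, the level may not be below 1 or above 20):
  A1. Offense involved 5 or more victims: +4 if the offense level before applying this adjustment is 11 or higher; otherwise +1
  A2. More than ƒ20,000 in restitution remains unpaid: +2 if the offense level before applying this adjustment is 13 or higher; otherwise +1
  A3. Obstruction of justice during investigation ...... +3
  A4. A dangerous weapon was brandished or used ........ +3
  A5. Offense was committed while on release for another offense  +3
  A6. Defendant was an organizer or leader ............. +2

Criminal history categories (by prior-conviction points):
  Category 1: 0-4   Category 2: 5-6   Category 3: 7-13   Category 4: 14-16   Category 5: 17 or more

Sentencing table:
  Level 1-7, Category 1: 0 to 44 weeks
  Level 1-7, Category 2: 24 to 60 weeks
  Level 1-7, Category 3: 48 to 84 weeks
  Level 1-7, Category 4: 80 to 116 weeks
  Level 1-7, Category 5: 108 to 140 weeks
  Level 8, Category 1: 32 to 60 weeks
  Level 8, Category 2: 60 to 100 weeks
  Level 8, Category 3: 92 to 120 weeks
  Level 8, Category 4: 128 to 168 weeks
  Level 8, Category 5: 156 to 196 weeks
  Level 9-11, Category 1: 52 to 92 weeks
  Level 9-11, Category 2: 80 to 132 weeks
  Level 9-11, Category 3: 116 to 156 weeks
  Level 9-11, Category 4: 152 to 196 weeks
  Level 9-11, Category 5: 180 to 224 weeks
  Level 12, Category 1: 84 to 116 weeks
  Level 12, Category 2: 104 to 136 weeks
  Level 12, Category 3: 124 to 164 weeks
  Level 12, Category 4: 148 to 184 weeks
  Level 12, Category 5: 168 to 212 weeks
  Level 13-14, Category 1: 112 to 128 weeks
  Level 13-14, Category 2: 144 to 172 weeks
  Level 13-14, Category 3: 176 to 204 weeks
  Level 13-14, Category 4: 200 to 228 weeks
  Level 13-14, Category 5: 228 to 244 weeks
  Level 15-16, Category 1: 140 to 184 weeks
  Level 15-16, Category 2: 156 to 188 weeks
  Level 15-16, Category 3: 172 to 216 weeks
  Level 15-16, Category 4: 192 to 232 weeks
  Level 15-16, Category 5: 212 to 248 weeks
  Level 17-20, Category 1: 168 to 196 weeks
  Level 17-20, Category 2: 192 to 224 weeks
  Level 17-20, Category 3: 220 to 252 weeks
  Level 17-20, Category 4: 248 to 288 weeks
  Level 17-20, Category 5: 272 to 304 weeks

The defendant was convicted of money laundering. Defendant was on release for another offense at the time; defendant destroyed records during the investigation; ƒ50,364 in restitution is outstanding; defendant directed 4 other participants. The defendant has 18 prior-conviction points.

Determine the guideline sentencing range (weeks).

Base offense level for money laundering: 13.
A2 applies (level before this adjustment is 13 ≥ 13, so +2): 13 + 2 = 15.
A3 applies: 15 + 3 = 18.
A4 does not apply.
A5 applies: 18 + 3 = 21.
A6 applies: 21 + 2 = 23.
Level 23 exceeds the maximum of 20; capped at 20.
Final offense level: 20.
Criminal history: 18 prior points → Category 5 (17+).
Level 20 falls in the 17-20 band.
Grid: Level 17-20 × Category 5 = 272-304 weeks.

272-304 weeks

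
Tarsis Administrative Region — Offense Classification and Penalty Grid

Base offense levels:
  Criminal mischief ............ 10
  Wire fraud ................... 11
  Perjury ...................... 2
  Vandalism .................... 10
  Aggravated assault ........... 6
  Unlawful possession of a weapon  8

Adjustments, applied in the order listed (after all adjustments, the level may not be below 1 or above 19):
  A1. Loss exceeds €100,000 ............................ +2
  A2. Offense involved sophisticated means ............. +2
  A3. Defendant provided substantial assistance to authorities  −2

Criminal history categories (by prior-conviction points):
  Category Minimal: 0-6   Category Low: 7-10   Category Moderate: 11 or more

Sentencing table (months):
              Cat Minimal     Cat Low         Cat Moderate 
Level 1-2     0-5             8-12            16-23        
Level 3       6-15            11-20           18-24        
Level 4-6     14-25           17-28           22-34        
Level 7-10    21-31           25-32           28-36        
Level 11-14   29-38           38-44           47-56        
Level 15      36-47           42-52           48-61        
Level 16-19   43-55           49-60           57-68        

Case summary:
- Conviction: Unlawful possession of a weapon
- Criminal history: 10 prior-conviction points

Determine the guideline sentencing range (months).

Base offense level for unlawful possession of a weapon: 8.
Final offense level: 8.
Criminal history: 10 prior points → Category Low (7-10).
Level 8 falls in the 7-10 band.
Grid: Level 7-10 × Category Low = 25-32 months.

25-32 months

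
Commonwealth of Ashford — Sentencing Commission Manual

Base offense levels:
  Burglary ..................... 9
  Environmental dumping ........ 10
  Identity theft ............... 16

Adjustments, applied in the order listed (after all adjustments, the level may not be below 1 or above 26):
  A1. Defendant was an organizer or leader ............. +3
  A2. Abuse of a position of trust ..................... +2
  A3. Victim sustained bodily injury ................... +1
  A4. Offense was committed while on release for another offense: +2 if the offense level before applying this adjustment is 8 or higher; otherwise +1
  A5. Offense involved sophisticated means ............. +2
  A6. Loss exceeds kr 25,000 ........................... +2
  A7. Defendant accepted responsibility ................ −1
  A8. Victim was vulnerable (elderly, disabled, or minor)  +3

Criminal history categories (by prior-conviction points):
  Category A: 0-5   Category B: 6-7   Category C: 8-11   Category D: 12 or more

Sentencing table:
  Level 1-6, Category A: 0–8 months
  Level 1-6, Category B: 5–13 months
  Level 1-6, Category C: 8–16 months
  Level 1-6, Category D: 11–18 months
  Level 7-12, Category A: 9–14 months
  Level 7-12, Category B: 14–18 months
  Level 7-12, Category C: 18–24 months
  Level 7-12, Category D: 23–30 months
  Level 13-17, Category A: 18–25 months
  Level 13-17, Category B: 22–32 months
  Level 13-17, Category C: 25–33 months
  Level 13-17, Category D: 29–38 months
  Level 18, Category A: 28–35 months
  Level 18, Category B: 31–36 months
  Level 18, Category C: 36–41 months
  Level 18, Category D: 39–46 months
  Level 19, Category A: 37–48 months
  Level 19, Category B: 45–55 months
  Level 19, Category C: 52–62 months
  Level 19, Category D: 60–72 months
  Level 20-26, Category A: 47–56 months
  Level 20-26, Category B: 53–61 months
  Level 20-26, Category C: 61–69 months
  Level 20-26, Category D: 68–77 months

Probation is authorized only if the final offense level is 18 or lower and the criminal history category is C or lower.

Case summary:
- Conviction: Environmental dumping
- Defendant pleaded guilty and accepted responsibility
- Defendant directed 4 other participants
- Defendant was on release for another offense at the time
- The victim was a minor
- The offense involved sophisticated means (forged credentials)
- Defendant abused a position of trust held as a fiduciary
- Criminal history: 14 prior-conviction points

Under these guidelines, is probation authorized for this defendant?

No

Base offense level for environmental dumping: 10.
A1 applies: 10 + 3 = 13.
A2 applies: 13 + 2 = 15.
A3 does not apply.
A4 applies (level before this adjustment is 15 ≥ 8, so +2): 15 + 2 = 17.
A5 applies: 17 + 2 = 19.
A6 does not apply.
A7 applies: 19 − 1 = 18.
A8 applies: 18 + 3 = 21.
Final offense level: 21.
Criminal history: 14 prior points → Category D (12+).
Level 21 falls in the 20-26 band.
Grid: Level 20-26 × Category D = 68-77 months.
Probation check: level 21 > 18 and category D > C → not eligible.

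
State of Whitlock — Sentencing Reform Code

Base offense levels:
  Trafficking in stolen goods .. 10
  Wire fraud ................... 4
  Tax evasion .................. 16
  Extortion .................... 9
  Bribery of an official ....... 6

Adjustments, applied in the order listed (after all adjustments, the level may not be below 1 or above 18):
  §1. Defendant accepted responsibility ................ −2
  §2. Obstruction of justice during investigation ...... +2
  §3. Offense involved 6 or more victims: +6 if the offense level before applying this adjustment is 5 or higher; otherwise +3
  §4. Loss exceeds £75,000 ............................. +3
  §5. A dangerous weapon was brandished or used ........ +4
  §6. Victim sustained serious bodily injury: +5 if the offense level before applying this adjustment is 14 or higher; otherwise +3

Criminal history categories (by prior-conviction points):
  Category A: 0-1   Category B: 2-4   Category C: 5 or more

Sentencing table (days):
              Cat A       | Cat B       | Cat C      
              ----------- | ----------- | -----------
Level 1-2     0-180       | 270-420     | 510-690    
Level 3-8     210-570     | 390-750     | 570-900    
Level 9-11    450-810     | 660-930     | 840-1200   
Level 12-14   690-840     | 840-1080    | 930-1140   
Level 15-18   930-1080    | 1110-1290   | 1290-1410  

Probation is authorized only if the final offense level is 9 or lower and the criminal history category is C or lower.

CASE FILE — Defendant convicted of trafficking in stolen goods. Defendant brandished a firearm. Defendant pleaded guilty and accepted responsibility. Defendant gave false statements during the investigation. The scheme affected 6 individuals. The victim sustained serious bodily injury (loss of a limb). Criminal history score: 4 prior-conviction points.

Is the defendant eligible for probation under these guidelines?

Base offense level for trafficking in stolen goods: 10.
§1 applies: 10 − 2 = 8.
§2 applies: 8 + 2 = 10.
§3 applies (level before this adjustment is 10 ≥ 5, so +6): 10 + 6 = 16.
§4 does not apply.
§5 applies: 16 + 4 = 20.
§6 applies (level before this adjustment is 20 ≥ 14, so +5): 20 + 5 = 25.
Level 25 exceeds the maximum of 18; capped at 18.
Final offense level: 18.
Criminal history: 4 prior points → Category B (2-4).
Level 18 falls in the 15-18 band.
Grid: Level 15-18 × Category B = 1110-1290 days.
Probation check: level 18 > 9 and category B ≤ C → not eligible.

No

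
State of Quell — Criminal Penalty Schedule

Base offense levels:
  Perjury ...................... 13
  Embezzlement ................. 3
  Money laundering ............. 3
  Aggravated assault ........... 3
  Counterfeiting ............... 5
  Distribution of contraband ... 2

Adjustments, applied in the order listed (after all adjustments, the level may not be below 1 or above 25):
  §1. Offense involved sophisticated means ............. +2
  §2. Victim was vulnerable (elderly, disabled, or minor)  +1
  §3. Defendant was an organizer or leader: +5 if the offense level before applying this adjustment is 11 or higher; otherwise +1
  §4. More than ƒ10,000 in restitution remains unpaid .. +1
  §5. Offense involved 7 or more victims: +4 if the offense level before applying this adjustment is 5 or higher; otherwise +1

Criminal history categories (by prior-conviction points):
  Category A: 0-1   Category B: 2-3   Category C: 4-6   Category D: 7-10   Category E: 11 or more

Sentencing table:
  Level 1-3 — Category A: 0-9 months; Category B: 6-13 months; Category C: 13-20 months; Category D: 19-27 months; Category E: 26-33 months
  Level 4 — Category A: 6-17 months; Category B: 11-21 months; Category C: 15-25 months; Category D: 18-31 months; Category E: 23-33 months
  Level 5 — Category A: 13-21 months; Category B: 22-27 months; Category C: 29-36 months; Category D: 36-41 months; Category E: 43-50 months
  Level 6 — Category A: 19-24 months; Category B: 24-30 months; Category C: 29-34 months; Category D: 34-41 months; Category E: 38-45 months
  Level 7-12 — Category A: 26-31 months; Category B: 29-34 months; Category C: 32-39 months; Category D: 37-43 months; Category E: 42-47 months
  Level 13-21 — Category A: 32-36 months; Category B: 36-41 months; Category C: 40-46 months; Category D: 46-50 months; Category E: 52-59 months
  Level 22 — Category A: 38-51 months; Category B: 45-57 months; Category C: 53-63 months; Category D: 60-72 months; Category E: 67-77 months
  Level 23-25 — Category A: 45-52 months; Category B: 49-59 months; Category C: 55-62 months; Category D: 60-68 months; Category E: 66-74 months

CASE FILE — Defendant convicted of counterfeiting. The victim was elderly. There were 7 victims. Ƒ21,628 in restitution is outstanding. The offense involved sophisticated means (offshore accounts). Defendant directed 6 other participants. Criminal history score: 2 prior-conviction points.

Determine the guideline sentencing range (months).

36-41 months

Base offense level for counterfeiting: 5.
§1 applies: 5 + 2 = 7.
§2 applies: 7 + 1 = 8.
§3 applies (level before this adjustment is 8 < 11, so +1): 8 + 1 = 9.
§4 applies: 9 + 1 = 10.
§5 applies (level before this adjustment is 10 ≥ 5, so +4): 10 + 4 = 14.
Final offense level: 14.
Criminal history: 2 prior points → Category B (2-3).
Level 14 falls in the 13-21 band.
Grid: Level 13-21 × Category B = 36-41 months.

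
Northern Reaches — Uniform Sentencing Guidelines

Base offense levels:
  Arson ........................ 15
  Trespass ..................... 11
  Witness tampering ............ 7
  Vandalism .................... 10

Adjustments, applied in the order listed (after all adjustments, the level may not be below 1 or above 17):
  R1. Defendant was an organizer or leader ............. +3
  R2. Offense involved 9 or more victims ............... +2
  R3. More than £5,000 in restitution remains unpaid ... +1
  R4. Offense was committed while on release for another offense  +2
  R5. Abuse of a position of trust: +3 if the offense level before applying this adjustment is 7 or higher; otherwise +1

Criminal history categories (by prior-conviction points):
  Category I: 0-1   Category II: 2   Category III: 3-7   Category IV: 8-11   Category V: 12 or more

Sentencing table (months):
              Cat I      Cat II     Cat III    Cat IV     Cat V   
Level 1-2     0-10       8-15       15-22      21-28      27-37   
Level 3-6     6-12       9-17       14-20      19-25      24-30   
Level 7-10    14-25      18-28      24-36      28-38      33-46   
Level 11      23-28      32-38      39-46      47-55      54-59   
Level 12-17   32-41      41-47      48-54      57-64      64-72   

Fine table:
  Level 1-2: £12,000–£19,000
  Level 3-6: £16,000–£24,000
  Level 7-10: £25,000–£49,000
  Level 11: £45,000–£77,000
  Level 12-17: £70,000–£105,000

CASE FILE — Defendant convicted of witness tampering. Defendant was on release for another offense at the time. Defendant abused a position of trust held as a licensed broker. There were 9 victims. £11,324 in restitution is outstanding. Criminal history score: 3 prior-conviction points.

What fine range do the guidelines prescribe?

£70,000–£105,000

Base offense level for witness tampering: 7.
R2 applies: 7 + 2 = 9.
R3 applies: 9 + 1 = 10.
R4 applies: 10 + 2 = 12.
R5 applies (level before this adjustment is 12 ≥ 7, so +3): 12 + 3 = 15.
Final offense level: 15.
Level 15 falls in the 12-17 band.
Fine table: Level 12-17 → £70,000–£105,000.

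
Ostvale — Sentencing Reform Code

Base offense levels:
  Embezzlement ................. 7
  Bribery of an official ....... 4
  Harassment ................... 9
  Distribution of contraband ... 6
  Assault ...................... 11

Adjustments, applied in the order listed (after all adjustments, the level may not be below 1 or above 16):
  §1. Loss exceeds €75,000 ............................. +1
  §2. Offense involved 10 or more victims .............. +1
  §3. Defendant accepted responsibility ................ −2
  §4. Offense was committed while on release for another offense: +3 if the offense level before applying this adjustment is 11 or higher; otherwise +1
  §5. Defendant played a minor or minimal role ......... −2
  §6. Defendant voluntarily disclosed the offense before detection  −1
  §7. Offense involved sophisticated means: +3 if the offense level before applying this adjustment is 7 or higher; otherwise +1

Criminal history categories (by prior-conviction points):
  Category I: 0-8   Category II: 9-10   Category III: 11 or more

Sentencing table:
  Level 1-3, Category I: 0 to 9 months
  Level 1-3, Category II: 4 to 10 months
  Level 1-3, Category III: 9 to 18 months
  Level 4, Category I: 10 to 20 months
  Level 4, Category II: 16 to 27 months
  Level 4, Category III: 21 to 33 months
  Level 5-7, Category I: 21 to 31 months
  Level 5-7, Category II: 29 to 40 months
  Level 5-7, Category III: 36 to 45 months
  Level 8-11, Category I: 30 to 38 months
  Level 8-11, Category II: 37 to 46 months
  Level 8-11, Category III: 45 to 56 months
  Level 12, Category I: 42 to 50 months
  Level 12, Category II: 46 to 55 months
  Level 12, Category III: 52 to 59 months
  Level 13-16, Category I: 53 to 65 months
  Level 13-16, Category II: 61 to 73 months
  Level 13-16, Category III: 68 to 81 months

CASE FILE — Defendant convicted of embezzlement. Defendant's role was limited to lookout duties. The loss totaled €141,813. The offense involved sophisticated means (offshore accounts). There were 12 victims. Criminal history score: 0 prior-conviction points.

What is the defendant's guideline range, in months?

Base offense level for embezzlement: 7.
§1 applies: 7 + 1 = 8.
§2 applies: 8 + 1 = 9.
§3 does not apply.
§5 applies: 9 − 2 = 7.
§7 applies (level before this adjustment is 7 ≥ 7, so +3): 7 + 3 = 10.
Final offense level: 10.
Criminal history: 0 prior points → Category I (0-8).
Level 10 falls in the 8-11 band.
Grid: Level 8-11 × Category I = 30-38 months.

30-38 months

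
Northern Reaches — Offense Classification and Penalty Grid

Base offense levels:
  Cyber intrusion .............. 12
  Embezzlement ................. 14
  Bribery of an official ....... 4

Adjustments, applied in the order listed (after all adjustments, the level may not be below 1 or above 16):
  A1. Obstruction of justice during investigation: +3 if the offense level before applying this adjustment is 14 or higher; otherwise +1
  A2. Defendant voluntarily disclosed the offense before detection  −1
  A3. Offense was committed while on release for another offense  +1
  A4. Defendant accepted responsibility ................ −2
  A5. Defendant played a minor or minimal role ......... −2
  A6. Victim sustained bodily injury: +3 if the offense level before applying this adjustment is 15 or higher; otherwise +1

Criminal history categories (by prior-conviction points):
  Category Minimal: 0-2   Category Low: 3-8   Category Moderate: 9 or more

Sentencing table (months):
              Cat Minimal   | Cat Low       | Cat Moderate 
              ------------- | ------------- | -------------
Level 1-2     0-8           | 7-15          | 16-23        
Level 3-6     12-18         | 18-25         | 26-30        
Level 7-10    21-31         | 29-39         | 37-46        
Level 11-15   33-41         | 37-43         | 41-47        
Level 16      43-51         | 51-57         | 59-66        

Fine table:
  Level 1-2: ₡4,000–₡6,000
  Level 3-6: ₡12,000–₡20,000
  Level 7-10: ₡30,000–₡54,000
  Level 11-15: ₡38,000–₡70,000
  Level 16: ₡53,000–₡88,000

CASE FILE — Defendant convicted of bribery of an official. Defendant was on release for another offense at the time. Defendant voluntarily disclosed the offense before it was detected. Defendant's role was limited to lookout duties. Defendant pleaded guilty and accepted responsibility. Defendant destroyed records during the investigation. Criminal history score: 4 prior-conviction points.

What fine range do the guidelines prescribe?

Base offense level for bribery of an official: 4.
A1 applies (level before this adjustment is 4 < 14, so +1): 4 + 1 = 5.
A2 applies: 5 − 1 = 4.
A3 applies: 4 + 1 = 5.
A4 applies: 5 − 2 = 3.
A5 applies: 3 − 2 = 1.
A6 does not apply.
Final offense level: 1.
Level 1 falls in the 1-2 band.
Fine table: Level 1-2 → ₡4,000–₡6,000.

₡4,000–₡6,000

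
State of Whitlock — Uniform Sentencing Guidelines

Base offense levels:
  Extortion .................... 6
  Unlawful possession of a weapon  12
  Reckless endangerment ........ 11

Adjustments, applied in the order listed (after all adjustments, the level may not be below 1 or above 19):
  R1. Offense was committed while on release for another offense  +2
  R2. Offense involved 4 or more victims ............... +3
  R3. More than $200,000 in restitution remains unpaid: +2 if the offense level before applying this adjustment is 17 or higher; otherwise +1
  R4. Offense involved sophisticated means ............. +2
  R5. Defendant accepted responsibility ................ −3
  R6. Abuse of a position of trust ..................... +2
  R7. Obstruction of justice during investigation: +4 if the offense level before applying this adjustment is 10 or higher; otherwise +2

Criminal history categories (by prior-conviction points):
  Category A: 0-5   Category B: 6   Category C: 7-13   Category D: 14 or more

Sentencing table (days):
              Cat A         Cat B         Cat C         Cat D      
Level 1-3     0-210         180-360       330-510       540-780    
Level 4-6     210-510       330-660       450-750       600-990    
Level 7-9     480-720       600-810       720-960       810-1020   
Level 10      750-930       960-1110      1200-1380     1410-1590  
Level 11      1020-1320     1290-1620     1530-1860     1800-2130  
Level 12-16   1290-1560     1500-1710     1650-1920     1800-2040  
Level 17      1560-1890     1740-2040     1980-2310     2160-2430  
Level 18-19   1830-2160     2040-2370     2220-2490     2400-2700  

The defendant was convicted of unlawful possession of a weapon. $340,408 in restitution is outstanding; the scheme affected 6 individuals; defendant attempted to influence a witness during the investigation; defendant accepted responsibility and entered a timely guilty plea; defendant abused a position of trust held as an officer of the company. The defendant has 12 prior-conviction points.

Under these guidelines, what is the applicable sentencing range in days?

2220-2490 days

Base offense level for unlawful possession of a weapon: 12.
R2 applies: 12 + 3 = 15.
R3 applies (level before this adjustment is 15 < 17, so +1): 15 + 1 = 16.
R5 applies: 16 − 3 = 13.
R6 applies: 13 + 2 = 15.
R7 applies (level before this adjustment is 15 ≥ 10, so +4): 15 + 4 = 19.
Final offense level: 19.
Criminal history: 12 prior points → Category C (7-13).
Level 19 falls in the 18-19 band.
Grid: Level 18-19 × Category C = 2220-2490 days.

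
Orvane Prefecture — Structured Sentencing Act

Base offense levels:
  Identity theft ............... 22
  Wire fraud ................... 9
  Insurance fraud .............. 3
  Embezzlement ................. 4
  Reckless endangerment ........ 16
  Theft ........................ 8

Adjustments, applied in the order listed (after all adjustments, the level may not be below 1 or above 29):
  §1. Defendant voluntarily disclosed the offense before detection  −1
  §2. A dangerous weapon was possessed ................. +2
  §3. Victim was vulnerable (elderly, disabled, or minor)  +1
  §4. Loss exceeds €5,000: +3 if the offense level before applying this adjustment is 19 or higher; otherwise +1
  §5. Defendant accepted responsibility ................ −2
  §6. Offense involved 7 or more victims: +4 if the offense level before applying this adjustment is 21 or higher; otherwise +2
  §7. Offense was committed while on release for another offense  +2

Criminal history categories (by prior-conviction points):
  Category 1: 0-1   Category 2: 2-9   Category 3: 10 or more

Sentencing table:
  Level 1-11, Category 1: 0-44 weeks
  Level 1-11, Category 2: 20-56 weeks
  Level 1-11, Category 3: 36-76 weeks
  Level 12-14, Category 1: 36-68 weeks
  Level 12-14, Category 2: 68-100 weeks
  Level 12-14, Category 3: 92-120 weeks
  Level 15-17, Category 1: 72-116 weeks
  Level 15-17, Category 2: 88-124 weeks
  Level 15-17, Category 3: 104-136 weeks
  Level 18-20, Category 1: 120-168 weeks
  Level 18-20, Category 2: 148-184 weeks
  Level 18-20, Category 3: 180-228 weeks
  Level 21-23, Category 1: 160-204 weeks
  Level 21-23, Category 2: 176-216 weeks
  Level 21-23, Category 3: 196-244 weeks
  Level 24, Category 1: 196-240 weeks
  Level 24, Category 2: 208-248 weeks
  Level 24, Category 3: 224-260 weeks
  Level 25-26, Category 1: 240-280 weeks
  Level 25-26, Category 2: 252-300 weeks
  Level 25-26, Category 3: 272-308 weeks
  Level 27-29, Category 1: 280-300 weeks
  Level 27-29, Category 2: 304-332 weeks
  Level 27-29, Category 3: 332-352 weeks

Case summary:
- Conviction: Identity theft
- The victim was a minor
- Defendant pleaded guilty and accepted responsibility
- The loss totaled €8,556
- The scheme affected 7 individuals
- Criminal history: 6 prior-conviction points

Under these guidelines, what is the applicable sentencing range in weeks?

304-332 weeks

Base offense level for identity theft: 22.
§2 does not apply.
§3 applies: 22 + 1 = 23.
§4 applies (level before this adjustment is 23 ≥ 19, so +3): 23 + 3 = 26.
§5 applies: 26 − 2 = 24.
§6 applies (level before this adjustment is 24 ≥ 21, so +4): 24 + 4 = 28.
§7 does not apply.
Final offense level: 28.
Criminal history: 6 prior points → Category 2 (2-9).
Level 28 falls in the 27-29 band.
Grid: Level 27-29 × Category 2 = 304-332 weeks.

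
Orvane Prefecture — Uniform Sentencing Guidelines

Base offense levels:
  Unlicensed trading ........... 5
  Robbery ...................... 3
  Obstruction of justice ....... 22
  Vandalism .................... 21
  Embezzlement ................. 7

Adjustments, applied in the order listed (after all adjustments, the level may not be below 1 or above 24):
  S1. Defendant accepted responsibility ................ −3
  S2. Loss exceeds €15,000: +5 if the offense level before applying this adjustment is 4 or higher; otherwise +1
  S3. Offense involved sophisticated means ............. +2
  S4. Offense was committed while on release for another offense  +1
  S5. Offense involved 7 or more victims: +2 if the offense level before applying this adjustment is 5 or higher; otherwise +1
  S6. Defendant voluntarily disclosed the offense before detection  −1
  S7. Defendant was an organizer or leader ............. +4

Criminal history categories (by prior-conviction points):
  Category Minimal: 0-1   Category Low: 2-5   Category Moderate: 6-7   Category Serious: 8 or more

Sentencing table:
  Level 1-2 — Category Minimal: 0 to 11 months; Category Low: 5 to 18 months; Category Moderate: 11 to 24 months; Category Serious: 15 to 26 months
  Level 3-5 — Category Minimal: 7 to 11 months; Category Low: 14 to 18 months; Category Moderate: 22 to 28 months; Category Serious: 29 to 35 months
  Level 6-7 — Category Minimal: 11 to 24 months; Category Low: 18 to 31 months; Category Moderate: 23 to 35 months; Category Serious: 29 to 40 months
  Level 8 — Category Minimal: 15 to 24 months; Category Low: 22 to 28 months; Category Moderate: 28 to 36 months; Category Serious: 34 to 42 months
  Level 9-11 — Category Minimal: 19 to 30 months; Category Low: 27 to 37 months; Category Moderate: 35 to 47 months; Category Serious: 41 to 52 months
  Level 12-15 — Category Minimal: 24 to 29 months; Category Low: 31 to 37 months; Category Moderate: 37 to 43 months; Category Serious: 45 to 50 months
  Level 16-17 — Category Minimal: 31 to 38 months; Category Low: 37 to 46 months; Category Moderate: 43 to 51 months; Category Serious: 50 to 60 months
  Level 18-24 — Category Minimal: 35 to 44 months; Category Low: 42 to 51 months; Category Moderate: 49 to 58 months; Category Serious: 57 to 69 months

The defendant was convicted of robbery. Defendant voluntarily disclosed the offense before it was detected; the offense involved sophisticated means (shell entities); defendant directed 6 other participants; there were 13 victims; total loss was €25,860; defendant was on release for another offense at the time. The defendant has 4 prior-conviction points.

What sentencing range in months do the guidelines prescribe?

Base offense level for robbery: 3.
S1 does not apply.
S2 applies (level before this adjustment is 3 < 4, so +1): 3 + 1 = 4.
S3 applies: 4 + 2 = 6.
S4 applies: 6 + 1 = 7.
S5 applies (level before this adjustment is 7 ≥ 5, so +2): 7 + 2 = 9.
S6 applies: 9 − 1 = 8.
S7 applies: 8 + 4 = 12.
Final offense level: 12.
Criminal history: 4 prior points → Category Low (2-5).
Level 12 falls in the 12-15 band.
Grid: Level 12-15 × Category Low = 31-37 months.

31-37 months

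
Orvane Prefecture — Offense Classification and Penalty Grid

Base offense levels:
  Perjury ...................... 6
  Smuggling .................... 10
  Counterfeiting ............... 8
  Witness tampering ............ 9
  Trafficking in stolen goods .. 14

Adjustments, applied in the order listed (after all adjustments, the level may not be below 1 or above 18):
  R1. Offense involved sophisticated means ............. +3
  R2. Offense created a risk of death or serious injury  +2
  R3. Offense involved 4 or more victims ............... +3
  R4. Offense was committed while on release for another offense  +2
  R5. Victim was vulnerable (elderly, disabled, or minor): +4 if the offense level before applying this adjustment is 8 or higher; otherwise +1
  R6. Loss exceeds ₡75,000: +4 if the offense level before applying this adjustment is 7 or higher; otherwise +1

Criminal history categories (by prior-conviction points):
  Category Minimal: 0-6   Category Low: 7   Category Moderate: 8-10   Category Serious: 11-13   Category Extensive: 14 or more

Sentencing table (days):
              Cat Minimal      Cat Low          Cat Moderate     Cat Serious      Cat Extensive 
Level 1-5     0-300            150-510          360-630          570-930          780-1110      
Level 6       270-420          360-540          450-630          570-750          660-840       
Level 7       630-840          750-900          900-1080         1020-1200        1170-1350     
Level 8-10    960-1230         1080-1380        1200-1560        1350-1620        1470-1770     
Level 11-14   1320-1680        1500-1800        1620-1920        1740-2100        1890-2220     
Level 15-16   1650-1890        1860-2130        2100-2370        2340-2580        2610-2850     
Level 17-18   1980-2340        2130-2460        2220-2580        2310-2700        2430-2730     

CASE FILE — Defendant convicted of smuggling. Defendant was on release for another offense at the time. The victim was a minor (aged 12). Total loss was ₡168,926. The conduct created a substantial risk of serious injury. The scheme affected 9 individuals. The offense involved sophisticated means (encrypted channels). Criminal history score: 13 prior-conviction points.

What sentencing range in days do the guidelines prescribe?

Base offense level for smuggling: 10.
R1 applies: 10 + 3 = 13.
R2 applies: 13 + 2 = 15.
R3 applies: 15 + 3 = 18.
R4 applies: 18 + 2 = 20.
R5 applies (level before this adjustment is 20 ≥ 8, so +4): 20 + 4 = 24.
R6 applies (level before this adjustment is 24 ≥ 7, so +4): 24 + 4 = 28.
Level 28 exceeds the maximum of 18; capped at 18.
Final offense level: 18.
Criminal history: 13 prior points → Category Serious (11-13).
Level 18 falls in the 17-18 band.
Grid: Level 17-18 × Category Serious = 2310-2700 days.

2310-2700 days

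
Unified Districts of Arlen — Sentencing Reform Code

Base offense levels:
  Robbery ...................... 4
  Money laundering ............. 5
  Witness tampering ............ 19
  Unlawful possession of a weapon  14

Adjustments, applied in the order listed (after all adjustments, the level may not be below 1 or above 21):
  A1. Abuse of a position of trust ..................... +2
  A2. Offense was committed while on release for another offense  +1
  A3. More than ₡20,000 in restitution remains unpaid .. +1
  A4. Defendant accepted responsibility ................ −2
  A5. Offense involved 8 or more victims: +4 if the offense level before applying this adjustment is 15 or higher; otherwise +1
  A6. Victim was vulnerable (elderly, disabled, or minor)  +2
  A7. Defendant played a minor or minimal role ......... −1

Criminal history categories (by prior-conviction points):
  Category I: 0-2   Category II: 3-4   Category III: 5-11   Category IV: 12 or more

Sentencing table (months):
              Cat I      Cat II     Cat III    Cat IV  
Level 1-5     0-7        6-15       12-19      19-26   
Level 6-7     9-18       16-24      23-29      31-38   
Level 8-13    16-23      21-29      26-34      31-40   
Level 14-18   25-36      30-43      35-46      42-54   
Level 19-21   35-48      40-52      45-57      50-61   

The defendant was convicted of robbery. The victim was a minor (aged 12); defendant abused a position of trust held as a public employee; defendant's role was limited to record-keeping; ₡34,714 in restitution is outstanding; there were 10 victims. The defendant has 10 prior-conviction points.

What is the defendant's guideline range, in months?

Base offense level for robbery: 4.
A1 applies: 4 + 2 = 6.
A2 does not apply.
A3 applies: 6 + 1 = 7.
A4 does not apply.
A5 applies (level before this adjustment is 7 < 15, so +1): 7 + 1 = 8.
A6 applies: 8 + 2 = 10.
A7 applies: 10 − 1 = 9.
Final offense level: 9.
Criminal history: 10 prior points → Category III (5-11).
Level 9 falls in the 8-13 band.
Grid: Level 8-13 × Category III = 26-34 months.

26-34 months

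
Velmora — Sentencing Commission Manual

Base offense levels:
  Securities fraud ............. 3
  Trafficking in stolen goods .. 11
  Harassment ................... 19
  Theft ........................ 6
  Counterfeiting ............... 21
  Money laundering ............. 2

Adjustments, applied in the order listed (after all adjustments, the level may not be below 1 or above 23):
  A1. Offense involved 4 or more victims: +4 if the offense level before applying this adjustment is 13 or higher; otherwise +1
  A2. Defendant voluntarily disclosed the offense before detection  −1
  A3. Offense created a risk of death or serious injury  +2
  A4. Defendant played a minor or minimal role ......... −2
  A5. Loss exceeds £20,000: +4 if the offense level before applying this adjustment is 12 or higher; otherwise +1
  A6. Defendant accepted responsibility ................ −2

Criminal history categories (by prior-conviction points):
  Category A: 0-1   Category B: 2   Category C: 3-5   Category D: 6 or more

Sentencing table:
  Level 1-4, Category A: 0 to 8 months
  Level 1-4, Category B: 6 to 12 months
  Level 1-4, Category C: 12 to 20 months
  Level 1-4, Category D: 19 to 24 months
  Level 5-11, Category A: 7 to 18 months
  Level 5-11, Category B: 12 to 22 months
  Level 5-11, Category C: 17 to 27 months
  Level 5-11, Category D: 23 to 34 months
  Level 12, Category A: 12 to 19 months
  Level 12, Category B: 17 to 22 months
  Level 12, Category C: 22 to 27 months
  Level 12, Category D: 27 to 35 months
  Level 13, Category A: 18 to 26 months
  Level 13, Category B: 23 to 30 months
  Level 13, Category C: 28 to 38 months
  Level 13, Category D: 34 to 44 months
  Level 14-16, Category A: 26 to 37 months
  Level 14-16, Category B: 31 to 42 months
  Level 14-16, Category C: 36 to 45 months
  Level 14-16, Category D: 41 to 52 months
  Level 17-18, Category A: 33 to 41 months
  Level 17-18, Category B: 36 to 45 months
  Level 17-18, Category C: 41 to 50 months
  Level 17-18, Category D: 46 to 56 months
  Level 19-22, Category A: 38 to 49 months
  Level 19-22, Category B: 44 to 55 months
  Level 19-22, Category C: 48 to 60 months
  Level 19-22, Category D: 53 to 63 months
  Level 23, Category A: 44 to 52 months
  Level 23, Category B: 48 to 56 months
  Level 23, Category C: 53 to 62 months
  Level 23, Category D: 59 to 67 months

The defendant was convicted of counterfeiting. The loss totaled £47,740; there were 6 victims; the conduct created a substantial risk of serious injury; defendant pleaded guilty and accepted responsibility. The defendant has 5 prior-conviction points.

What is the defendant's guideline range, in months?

53-62 months

Base offense level for counterfeiting: 21.
A1 applies (level before this adjustment is 21 ≥ 13, so +4): 21 + 4 = 25.
A3 applies: 25 + 2 = 27.
A5 applies (level before this adjustment is 27 ≥ 12, so +4): 27 + 4 = 31.
A6 applies: 31 − 2 = 29.
Level 29 exceeds the maximum of 23; capped at 23.
Final offense level: 23.
Criminal history: 5 prior points → Category C (3-5).
Level 23 falls in the 23 band.
Grid: Level 23 × Category C = 53-62 months.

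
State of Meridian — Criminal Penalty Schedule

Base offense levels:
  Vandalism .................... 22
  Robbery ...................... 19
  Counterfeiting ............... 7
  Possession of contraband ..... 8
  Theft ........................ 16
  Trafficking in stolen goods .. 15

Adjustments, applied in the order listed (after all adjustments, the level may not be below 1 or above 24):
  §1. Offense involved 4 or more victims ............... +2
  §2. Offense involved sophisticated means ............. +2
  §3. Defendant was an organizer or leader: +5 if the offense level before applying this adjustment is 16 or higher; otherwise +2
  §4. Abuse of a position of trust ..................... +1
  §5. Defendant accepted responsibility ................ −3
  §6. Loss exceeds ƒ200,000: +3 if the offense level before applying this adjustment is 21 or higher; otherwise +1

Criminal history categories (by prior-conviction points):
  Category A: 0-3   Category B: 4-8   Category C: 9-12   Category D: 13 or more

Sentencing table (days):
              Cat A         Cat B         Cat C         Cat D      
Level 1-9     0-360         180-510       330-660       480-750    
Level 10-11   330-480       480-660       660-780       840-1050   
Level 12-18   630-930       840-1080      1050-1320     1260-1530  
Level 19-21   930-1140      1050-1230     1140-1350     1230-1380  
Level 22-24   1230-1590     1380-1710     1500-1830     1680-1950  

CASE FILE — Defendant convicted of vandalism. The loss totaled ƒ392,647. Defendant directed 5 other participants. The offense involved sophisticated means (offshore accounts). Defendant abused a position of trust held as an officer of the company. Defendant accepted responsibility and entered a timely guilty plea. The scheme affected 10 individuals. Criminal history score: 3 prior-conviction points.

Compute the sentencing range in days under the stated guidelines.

1230-1590 days

Base offense level for vandalism: 22.
§1 applies: 22 + 2 = 24.
§2 applies: 24 + 2 = 26.
§3 applies (level before this adjustment is 26 ≥ 16, so +5): 26 + 5 = 31.
§4 applies: 31 + 1 = 32.
§5 applies: 32 − 3 = 29.
§6 applies (level before this adjustment is 29 ≥ 21, so +3): 29 + 3 = 32.
Level 32 exceeds the maximum of 24; capped at 24.
Final offense level: 24.
Criminal history: 3 prior points → Category A (0-3).
Level 24 falls in the 22-24 band.
Grid: Level 22-24 × Category A = 1230-1590 days.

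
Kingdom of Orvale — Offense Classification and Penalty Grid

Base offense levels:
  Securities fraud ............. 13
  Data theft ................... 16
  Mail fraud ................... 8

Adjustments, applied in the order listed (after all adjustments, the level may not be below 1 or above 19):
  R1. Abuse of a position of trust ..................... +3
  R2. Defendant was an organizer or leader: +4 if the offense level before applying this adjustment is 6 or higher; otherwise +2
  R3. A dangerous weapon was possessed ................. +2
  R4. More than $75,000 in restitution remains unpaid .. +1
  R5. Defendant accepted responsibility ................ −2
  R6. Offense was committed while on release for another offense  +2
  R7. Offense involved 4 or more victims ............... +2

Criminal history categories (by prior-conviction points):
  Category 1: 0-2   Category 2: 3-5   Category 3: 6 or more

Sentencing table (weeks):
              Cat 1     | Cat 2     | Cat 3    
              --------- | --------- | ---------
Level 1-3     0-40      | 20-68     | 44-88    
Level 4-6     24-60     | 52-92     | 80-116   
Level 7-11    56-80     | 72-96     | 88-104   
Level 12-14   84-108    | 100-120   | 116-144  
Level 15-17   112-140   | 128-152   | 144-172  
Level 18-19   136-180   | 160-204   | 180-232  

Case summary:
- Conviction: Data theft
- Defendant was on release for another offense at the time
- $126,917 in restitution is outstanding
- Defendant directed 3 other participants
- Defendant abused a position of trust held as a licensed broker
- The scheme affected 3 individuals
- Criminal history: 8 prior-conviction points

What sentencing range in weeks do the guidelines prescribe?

180-232 weeks

Base offense level for data theft: 16.
R1 applies: 16 + 3 = 19.
R2 applies (level before this adjustment is 19 ≥ 6, so +4): 19 + 4 = 23.
R4 applies: 23 + 1 = 24.
R6 applies: 24 + 2 = 26.
R7 does not apply.
Level 26 exceeds the maximum of 19; capped at 19.
Final offense level: 19.
Criminal history: 8 prior points → Category 3 (6+).
Level 19 falls in the 18-19 band.
Grid: Level 18-19 × Category 3 = 180-232 weeks.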